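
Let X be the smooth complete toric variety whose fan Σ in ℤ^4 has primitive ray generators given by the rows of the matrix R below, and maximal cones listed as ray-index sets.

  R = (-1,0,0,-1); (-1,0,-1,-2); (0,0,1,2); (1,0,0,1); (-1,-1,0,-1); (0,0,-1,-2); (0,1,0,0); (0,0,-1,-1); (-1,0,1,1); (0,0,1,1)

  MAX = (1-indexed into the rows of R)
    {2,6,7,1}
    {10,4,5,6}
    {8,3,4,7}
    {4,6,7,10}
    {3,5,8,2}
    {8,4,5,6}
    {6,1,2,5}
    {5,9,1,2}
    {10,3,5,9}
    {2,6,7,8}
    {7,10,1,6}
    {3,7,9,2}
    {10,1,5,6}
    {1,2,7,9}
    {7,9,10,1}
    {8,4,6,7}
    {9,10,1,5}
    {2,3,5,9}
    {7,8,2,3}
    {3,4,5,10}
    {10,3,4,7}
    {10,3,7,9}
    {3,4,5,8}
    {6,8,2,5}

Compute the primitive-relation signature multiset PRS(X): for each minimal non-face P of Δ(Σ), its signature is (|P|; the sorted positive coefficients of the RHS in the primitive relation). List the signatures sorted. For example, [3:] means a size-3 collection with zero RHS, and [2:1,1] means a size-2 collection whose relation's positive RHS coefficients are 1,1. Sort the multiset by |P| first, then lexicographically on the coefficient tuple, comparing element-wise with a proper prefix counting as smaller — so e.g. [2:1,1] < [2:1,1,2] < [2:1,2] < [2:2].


Primitive collections (11):

  {1,4}:  v_{1} + v_{4} = 0  ⇒ sig = [2:]
  {3,6}:  v_{3} + v_{6} = 0  ⇒ sig = [2:]
  {8,10}:  v_{8} + v_{10} = 0  ⇒ sig = [2:]
  {1,3}:  v_{1} + v_{3} = v_{9}  ⇒ sig = [2:1]
  {1,8}:  v_{1} + v_{8} = v_{2}  ⇒ sig = [2:1]
  {2,4}:  v_{2} + v_{4} = v_{8}  ⇒ sig = [2:1]
  {2,10}:  v_{2} + v_{10} = v_{1}  ⇒ sig = [2:1]
  {4,9}:  v_{4} + v_{9} = v_{3}  ⇒ sig = [2:1]
  {5,7}:  v_{5} + v_{7} = v_{1}  ⇒ sig = [2:1]
  {6,9}:  v_{6} + v_{9} = v_{1}  ⇒ sig = [2:1]
  {8,9}:  v_{8} + v_{9} = v_{2} + v_{3}  ⇒ sig = [2:1,1]

Sorted signature multiset PRS(X):
    |P|=2: 11 collections, coeffs (), (), (), (1), (1), (1), (1), (1), (1), (1), (1,1)


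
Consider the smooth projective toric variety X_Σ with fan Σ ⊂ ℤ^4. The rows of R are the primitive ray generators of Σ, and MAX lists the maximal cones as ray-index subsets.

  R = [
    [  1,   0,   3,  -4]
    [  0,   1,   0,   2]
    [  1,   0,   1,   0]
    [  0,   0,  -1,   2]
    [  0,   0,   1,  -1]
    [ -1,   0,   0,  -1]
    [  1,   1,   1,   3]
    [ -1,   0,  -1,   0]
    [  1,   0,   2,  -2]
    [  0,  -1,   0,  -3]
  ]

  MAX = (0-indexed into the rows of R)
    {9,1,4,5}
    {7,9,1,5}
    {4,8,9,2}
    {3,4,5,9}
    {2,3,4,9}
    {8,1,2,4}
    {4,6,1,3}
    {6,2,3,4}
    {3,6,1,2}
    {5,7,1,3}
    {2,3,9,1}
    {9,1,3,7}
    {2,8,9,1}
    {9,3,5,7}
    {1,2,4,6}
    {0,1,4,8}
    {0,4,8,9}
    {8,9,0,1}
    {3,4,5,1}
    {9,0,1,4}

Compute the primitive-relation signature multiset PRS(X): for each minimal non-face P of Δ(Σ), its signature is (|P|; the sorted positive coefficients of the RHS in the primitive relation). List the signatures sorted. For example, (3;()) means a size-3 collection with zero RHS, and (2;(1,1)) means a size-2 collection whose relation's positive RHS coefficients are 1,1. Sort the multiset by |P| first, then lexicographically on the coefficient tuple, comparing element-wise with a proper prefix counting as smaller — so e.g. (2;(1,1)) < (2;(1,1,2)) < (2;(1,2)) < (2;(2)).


Minimal non-faces — 20 found among 10 rays, 20 max cones:

  P={2,7}:  v_{2} + v_{7} = 0 ; sig = (2;())
  P={0,3}:  v_{0} + v_{3} = v_{8} ; sig = (2;(1))
  P={2,5}:  v_{2} + v_{5} = v_{4} ; sig = (2;(1))
  P={3,8}:  v_{3} + v_{8} = v_{2} ; sig = (2;(1))
  P={4,7}:  v_{4} + v_{7} = v_{5} ; sig = (2;(1))
  P={6,9}:  v_{6} + v_{9} = v_{2} ; sig = (2;(1))
  P={6,7}:  v_{6} + v_{7} = v_{1} + v_{3} + v_{4} ; sig = (2;(1,1,1))
  P={7,8}:  v_{7} + v_{8} = v_{1} + v_{4} + v_{9} ; sig = (2;(1,1,1))
  P={0,6}:  v_{0} + v_{6} = v_{1} + v_{2} + v_{4} + v_{8} ; sig = (2;(1,1,1,1))
  P={5,6}:  v_{5} + v_{6} = v_{1} + v_{3} + 2·v_{4} ; sig = (2;(1,1,2))
  P={5,8}:  v_{5} + v_{8} = v_{1} + 2·v_{4} + v_{9} ; sig = (2;(1,1,2))
  P={6,8}:  v_{6} + v_{8} = v_{1} + 2·v_{2} + v_{4} ; sig = (2;(1,1,2))
  P={0,2}:  v_{0} + v_{2} = 2·v_{8} ; sig = (2;(2))
  P={0,7}:  v_{0} + v_{7} = 2·v_{1} + 2·v_{4} + 2·v_{9} ; sig = (2;(2,2,2))
  P={0,5}:  v_{0} + v_{5} = 2·v_{1} + 3·v_{4} + 2·v_{9} ; sig = (2;(2,2,3))
  P={1,3,4,9}:  v_{1} + v_{3} + v_{4} + v_{9} = 0 ; sig = (4;())
  P={1,2,3,4}:  v_{1} + v_{2} + v_{3} + v_{4} = v_{6} ; sig = (4;(1))
  P={1,2,4,9}:  v_{1} + v_{2} + v_{4} + v_{9} = v_{8} ; sig = (4;(1))
  P={1,3,5,9}:  v_{1} + v_{3} + v_{5} + v_{9} = v_{7} ; sig = (4;(1))
  P={1,4,8,9}:  v_{1} + v_{4} + v_{8} + v_{9} = v_{0} ; sig = (4;(1))

Sorted signature multiset PRS(X):
    (2;())
    (2;(1))
    (2;(1))
    (2;(1))
    (2;(1))
    (2;(1))
    (2;(1,1,1))
    (2;(1,1,1))
    (2;(1,1,1,1))
    (2;(1,1,2))
    (2;(1,1,2))
    (2;(1,1,2))
    (2;(2))
    (2;(2,2,2))
    (2;(2,2,3))
    (4;())
    (4;(1))
    (4;(1))
    (4;(1))
    (4;(1))


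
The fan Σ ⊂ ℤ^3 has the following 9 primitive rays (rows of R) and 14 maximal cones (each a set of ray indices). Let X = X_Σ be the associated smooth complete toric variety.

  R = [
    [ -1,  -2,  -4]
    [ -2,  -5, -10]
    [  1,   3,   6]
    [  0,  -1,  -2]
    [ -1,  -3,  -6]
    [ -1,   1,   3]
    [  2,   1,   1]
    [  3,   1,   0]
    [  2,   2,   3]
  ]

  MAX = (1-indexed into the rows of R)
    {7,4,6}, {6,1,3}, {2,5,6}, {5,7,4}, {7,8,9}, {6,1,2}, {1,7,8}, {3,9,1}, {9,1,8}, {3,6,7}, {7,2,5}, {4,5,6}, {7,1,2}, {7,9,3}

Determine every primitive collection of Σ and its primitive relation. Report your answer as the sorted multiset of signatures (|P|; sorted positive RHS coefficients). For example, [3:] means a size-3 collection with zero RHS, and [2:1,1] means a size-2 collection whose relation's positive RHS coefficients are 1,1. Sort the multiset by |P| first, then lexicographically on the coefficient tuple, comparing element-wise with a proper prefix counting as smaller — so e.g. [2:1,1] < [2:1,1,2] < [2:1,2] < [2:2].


Primitive collections (20):

  {3,5}:  v_{3} + v_{5} = 0  ⇒ sig = [2:]
  {1,4}:  v_{1} + v_{4} = v_{5}  ⇒ sig = [2:1]
  {1,5}:  v_{1} + v_{5} = v_{2}  ⇒ sig = [2:1]
  {2,3}:  v_{2} + v_{3} = v_{1}  ⇒ sig = [2:1]
  {4,9}:  v_{4} + v_{9} = v_{7}  ⇒ sig = [2:1]
  {6,8}:  v_{6} + v_{8} = v_{9}  ⇒ sig = [2:1]
  {6,9}:  v_{6} + v_{9} = v_{3}  ⇒ sig = [2:1]
  {3,4}:  v_{3} + v_{4} = v_{6} + v_{7}  ⇒ sig = [2:1,1]
  {5,9}:  v_{5} + v_{9} = v_{1} + v_{7}  ⇒ sig = [2:1,1]
  {2,9}:  v_{2} + v_{9} = 2·v_{1} + v_{7}  ⇒ sig = [2:1,2]
  {4,8}:  v_{4} + v_{8} = v_{1} + 2·v_{7}  ⇒ sig = [2:1,2]
  {2,4}:  v_{2} + v_{4} = 2·v_{5}  ⇒ sig = [2:2]
  {3,8}:  v_{3} + v_{8} = 2·v_{9}  ⇒ sig = [2:2]
  {5,8}:  v_{5} + v_{8} = 2·v_{1} + 2·v_{7}  ⇒ sig = [2:2,2]
  {2,8}:  v_{2} + v_{8} = 3·v_{1} + 2·v_{7}  ⇒ sig = [2:2,3]
  {1,6,7}:  v_{1} + v_{6} + v_{7} = 0  ⇒ sig = [3:]
  {1,3,7}:  v_{1} + v_{3} + v_{7} = v_{9}  ⇒ sig = [3:1]
  {1,7,9}:  v_{1} + v_{7} + v_{9} = v_{8}  ⇒ sig = [3:1]
  {2,6,7}:  v_{2} + v_{6} + v_{7} = v_{5}  ⇒ sig = [3:1]
  {5,6,7}:  v_{5} + v_{6} + v_{7} = v_{4}  ⇒ sig = [3:1]

so the primitive-relation signature multiset is
    [2:]
    [2:1]
    [2:1]
    [2:1]
    [2:1]
    [2:1]
    [2:1]
    [2:1,1]
    [2:1,1]
    [2:1,2]
    [2:1,2]
    [2:2]
    [2:2]
    [2:2,2]
    [2:2,3]
    [3:]
    [3:1]
    [3:1]
    [3:1]
    [3:1]


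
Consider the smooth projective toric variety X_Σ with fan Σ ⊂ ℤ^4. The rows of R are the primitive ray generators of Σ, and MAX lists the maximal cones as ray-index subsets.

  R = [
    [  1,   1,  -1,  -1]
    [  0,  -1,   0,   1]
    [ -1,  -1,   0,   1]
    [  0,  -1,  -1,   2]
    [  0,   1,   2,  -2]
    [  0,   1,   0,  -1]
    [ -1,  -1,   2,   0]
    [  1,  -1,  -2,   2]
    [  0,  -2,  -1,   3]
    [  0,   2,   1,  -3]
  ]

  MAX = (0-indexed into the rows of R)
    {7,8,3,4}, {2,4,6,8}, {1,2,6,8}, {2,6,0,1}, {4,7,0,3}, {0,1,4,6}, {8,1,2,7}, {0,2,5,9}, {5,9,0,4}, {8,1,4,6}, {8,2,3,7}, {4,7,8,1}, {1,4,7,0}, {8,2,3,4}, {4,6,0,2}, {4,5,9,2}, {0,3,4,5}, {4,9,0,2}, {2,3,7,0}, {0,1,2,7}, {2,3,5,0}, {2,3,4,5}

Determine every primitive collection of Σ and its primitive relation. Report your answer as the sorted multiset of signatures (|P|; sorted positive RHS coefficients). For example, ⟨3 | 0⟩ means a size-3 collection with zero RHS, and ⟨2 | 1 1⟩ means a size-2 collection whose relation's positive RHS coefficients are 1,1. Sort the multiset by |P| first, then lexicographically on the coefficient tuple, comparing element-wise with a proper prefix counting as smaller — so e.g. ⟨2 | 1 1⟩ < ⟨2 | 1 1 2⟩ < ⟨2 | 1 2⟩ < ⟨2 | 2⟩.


17 minimal non-faces of Δ(Σ) (on 10 rays):

  P = {1,5}:  v_{1} + v_{5} = 0  so sig = ⟨2 | 0⟩
  P = {8,9}:  v_{8} + v_{9} = 0  so sig = ⟨2 | 0⟩
  P = {0,8}:  v_{0} + v_{8} = v_{7}  so sig = ⟨2 | 1⟩
  P = {1,3}:  v_{1} + v_{3} = v_{8}  so sig = ⟨2 | 1⟩
  P = {3,9}:  v_{3} + v_{9} = v_{5}  so sig = ⟨2 | 1⟩
  P = {5,8}:  v_{5} + v_{8} = v_{3}  so sig = ⟨2 | 1⟩
  P = {7,9}:  v_{7} + v_{9} = v_{0}  so sig = ⟨2 | 1⟩
  P = {5,6}:  v_{5} + v_{6} = v_{2} + v_{4}  so sig = ⟨2 | 1 1⟩
  P = {5,7}:  v_{5} + v_{7} = v_{0} + v_{3}  so sig = ⟨2 | 1 1⟩
  P = {1,9}:  v_{1} + v_{9} = v_{0} + v_{2} + v_{4}  so sig = ⟨2 | 1 1 1⟩
  P = {3,6}:  v_{3} + v_{6} = v_{2} + v_{4} + v_{8}  so sig = ⟨2 | 1 1 1⟩
  P = {6,9}:  v_{6} + v_{9} = v_{0} + 2·v_{2} + 2·v_{4}  so sig = ⟨2 | 1 2 2⟩
  P = {6,7}:  v_{6} + v_{7} = 2·v_{1}  so sig = ⟨2 | 2⟩
  P = {1,2,4}:  v_{1} + v_{2} + v_{4} = v_{6}  so sig = ⟨3 | 1⟩
  P = {2,4,7}:  v_{2} + v_{4} + v_{7} = v_{1}  so sig = ⟨3 | 1⟩
  P = {0,2,3,4}:  v_{0} + v_{2} + v_{3} + v_{4} = 0  so sig = ⟨4 | 0⟩
  P = {0,2,4,5}:  v_{0} + v_{2} + v_{4} + v_{5} = v_{9}  so sig = ⟨4 | 1⟩

Sorted signature multiset PRS(X):
{ ⟨2 | 0⟩ ×2,  ⟨2 | 1⟩ ×5,  ⟨2 | 1 1⟩ ×2,  ⟨2 | 1 1 1⟩ ×2,  ⟨2 | 1 2 2⟩,  ⟨2 | 2⟩,  ⟨3 | 1⟩ ×2,  ⟨4 | 0⟩,  ⟨4 | 1⟩ }


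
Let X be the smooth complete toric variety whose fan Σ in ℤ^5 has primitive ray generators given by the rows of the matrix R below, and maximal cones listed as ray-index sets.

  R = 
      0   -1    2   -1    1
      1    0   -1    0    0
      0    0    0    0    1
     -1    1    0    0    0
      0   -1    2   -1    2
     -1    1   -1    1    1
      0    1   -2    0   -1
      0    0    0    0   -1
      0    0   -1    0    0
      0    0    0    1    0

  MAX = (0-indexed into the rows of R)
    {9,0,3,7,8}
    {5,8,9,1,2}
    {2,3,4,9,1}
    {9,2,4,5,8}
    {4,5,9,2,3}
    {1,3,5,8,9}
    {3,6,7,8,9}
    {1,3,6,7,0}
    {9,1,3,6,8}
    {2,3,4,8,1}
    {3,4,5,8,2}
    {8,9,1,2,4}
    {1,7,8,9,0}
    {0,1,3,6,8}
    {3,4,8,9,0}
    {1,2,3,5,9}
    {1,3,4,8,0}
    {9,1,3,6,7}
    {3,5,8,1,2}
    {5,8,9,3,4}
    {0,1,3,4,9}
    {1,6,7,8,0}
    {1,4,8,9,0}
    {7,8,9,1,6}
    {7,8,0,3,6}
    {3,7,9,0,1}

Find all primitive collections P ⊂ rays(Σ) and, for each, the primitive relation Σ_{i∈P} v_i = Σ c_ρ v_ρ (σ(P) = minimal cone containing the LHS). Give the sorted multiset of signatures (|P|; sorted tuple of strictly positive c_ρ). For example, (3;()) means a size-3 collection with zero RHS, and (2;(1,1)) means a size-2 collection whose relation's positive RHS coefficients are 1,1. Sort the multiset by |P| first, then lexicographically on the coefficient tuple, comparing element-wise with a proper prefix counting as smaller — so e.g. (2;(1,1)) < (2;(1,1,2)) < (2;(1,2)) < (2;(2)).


The 14 primitive collections of Σ (r=10, n=5):

  P={2,7}:  v_{2} + v_{7} = 0  →  sig = (2;())
  P={0,2}:  v_{0} + v_{2} = v_{4}  →  sig = (2;(1))
  P={4,7}:  v_{4} + v_{7} = v_{0}  →  sig = (2;(1))
  P={2,6}:  v_{2} + v_{6} = v_{1} + v_{3} + v_{8}  →  sig = (2;(1,1,1))
  P={5,7}:  v_{5} + v_{7} = v_{3} + v_{8} + v_{9}  →  sig = (2;(1,1,1))
  P={0,5}:  v_{0} + v_{5} = v_{3} + v_{4} + v_{8} + v_{9}  →  sig = (2;(1,1,1,1))
  P={4,6}:  v_{4} + v_{6} = v_{0} + v_{1} + v_{3} + v_{8}  →  sig = (2;(1,1,1,1))
  P={5,6}:  v_{5} + v_{6} = v_{1} + 2·v_{3} + 2·v_{8} + v_{9}  →  sig = (2;(1,1,2,2))
  P={0,6,9}:  v_{0} + v_{6} + v_{9} = 0  →  sig = (3;())
  P={1,4,5}:  v_{1} + v_{4} + v_{5} = 3·v_{2}  →  sig = (3;(3))
  P={1,3,7,8}:  v_{1} + v_{3} + v_{7} + v_{8} = v_{6}  →  sig = (4;(1))
  P={2,3,8,9}:  v_{2} + v_{3} + v_{8} + v_{9} = v_{5}  →  sig = (4;(1))
  P={0,1,3,8,9}:  v_{0} + v_{1} + v_{3} + v_{8} + v_{9} = v_{2}  →  sig = (5;(1))
  P={1,3,4,8,9}:  v_{1} + v_{3} + v_{4} + v_{8} + v_{9} = 2·v_{2}  →  sig = (5;(2))

Hence PRS(X_Σ) =
    (2;())
    (2;(1))
    (2;(1))
    (2;(1,1,1))
    (2;(1,1,1))
    (2;(1,1,1,1))
    (2;(1,1,1,1))
    (2;(1,1,2,2))
    (3;())
    (3;(3))
    (4;(1))
    (4;(1))
    (5;(1))
    (5;(2))


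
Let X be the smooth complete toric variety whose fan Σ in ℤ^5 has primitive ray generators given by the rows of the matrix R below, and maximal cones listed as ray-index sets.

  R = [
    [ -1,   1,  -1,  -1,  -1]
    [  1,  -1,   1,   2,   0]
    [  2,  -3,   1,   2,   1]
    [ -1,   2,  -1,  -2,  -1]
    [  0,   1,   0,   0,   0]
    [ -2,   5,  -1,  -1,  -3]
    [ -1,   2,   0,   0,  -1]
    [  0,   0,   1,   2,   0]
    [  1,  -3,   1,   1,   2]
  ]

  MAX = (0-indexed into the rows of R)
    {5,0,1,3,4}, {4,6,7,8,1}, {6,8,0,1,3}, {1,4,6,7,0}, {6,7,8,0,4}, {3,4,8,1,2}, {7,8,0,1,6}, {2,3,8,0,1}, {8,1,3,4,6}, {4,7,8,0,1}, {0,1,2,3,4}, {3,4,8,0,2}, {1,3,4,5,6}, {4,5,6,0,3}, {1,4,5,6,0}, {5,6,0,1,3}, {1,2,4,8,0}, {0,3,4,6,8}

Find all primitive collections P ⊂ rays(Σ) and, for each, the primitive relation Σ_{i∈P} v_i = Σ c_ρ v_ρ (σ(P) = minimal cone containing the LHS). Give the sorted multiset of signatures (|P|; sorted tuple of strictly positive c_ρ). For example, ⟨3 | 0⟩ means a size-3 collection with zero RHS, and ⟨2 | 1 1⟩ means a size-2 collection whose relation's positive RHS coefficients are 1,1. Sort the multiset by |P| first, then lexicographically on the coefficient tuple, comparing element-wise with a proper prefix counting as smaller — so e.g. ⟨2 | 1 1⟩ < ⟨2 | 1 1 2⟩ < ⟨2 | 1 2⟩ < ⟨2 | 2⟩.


9 collections generate NE(X_Σ); each relation:

  P = {2,6}:  v_{2} + v_{6} = v_{1}  so sig = ⟨2 | 1⟩
  P = {3,7}:  v_{3} + v_{7} = v_{6}  so sig = ⟨2 | 1⟩
  P = {5,8}:  v_{5} + v_{8} = v_{6}  so sig = ⟨2 | 1⟩
  P = {2,5}:  v_{2} + v_{5} = v_{0} + 2·v_{1} + v_{3} + v_{4}  so sig = ⟨2 | 1 1 1 2⟩
  P = {2,7}:  v_{2} + v_{7} = v_{0} + 2·v_{1} + v_{4} + v_{8}  so sig = ⟨2 | 1 1 1 2⟩
  P = {5,7}:  v_{5} + v_{7} = v_{0} + v_{1} + v_{4} + 2·v_{6}  so sig = ⟨2 | 1 1 1 2⟩
  P = {0,1,3,4,8}:  v_{0} + v_{1} + v_{3} + v_{4} + v_{8} = 0  so sig = ⟨5 | 0⟩
  P = {0,1,3,4,6}:  v_{0} + v_{1} + v_{3} + v_{4} + v_{6} = v_{5}  so sig = ⟨5 | 1⟩
  P = {0,1,4,6,8}:  v_{0} + v_{1} + v_{4} + v_{6} + v_{8} = v_{7}  so sig = ⟨5 | 1⟩

Hence PRS(X_Σ) =
    ⟨2 | 1⟩
    ⟨2 | 1⟩
    ⟨2 | 1⟩
    ⟨2 | 1 1 1 2⟩
    ⟨2 | 1 1 1 2⟩
    ⟨2 | 1 1 1 2⟩
    ⟨5 | 0⟩
    ⟨5 | 1⟩
    ⟨5 | 1⟩


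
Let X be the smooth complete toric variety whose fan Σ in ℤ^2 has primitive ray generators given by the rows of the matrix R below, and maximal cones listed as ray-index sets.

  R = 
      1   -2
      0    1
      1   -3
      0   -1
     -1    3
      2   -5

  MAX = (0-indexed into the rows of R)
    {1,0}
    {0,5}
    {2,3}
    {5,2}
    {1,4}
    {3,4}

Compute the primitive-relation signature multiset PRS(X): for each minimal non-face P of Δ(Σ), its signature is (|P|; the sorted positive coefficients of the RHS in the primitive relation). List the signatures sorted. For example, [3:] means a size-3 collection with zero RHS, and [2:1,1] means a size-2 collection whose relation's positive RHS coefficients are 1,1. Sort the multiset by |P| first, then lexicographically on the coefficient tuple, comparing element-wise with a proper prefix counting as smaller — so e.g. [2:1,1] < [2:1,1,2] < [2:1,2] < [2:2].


The 9 primitive collections of Σ (r=6, n=2):

  • {1,3}:  v_{1} + v_{3} = 0  ⇒ sig = [2:]
  • {2,4}:  v_{2} + v_{4} = 0  ⇒ sig = [2:]
  • {0,2}:  v_{0} + v_{2} = v_{5}  ⇒ sig = [2:1]
  • {0,3}:  v_{0} + v_{3} = v_{2}  ⇒ sig = [2:1]
  • {0,4}:  v_{0} + v_{4} = v_{1}  ⇒ sig = [2:1]
  • {1,2}:  v_{1} + v_{2} = v_{0}  ⇒ sig = [2:1]
  • {4,5}:  v_{4} + v_{5} = v_{0}  ⇒ sig = [2:1]
  • {1,5}:  v_{1} + v_{5} = 2·v_{0}  ⇒ sig = [2:2]
  • {3,5}:  v_{3} + v_{5} = 2·v_{2}  ⇒ sig = [2:2]

Signatures (|P|; sorted positive RHS coefficients), sorted:
    |P|=2: 9 collections, coeffs (), (), (1), (1), (1), (1), (1), (2), (2)


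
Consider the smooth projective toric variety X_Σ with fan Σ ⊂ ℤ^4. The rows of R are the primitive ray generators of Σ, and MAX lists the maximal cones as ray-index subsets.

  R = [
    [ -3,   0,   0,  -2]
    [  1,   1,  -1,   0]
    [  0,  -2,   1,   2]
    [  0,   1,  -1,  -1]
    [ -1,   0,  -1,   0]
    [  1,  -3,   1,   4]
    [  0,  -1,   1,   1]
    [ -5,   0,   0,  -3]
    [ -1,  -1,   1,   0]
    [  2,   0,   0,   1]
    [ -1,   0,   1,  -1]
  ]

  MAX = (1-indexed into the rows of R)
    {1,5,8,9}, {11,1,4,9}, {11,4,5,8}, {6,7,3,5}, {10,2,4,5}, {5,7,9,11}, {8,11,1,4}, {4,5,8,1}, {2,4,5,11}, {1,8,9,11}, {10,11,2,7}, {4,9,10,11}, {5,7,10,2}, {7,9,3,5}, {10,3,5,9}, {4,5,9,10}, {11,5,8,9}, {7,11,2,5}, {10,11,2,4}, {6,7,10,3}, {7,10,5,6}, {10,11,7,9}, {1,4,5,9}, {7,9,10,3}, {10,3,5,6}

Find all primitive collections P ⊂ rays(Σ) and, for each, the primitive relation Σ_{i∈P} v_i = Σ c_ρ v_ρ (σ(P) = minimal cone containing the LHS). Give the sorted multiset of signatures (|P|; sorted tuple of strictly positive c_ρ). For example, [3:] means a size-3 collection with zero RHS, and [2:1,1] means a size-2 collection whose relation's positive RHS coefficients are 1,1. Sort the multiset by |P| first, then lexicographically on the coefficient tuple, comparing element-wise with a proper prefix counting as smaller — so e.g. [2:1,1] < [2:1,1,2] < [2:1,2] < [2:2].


Σ has 25 primitive collections:

  P = {2,9}:  v_{2} + v_{9} = 0  so sig = [2:]
  P = {4,7}:  v_{4} + v_{7} = 0  so sig = [2:]
  P = {8,10}:  v_{8} + v_{10} = v_{1}  so sig = [2:1]
  P = {1,10}:  v_{1} + v_{10} = v_{4} + v_{9}  so sig = [2:1,1]
  P = {3,11}:  v_{3} + v_{11} = v_{7} + v_{9}  so sig = [2:1,1]
  P = {6,11}:  v_{6} + v_{11} = v_{3} + v_{7}  so sig = [2:1,1]
  P = {1,2}:  v_{1} + v_{2} = v_{4} + v_{5} + v_{11}  so sig = [2:1,1,1]
  P = {1,6}:  v_{1} + v_{6} = v_{3} + v_{5} + v_{9}  so sig = [2:1,1,1]
  P = {1,7}:  v_{1} + v_{7} = v_{5} + v_{9} + v_{11}  so sig = [2:1,1,1]
  P = {2,3}:  v_{2} + v_{3} = v_{5} + v_{7} + v_{10}  so sig = [2:1,1,1]
  P = {3,4}:  v_{3} + v_{4} = v_{5} + v_{9} + v_{10}  so sig = [2:1,1,1]
  P = {4,6}:  v_{4} + v_{6} = v_{3} + v_{5} + v_{10}  so sig = [2:1,1,1]
  P = {1,3}:  v_{1} + v_{3} = v_{5} + 2·v_{9}  so sig = [2:1,2]
  P = {2,8}:  v_{2} + v_{8} = v_{4} + 2·v_{5} + 2·v_{11}  so sig = [2:1,2,2]
  P = {3,8}:  v_{3} + v_{8} = 2·v_{5} + 2·v_{9} + v_{11}  so sig = [2:1,2,2]
  P = {6,8}:  v_{6} + v_{8} = 2·v_{5} + v_{7} + 2·v_{9}  so sig = [2:1,2,2]
  P = {7,8}:  v_{7} + v_{8} = 2·v_{5} + v_{9} + 2·v_{11}  so sig = [2:1,2,2]
  P = {6,9}:  v_{6} + v_{9} = 2·v_{3}  so sig = [2:2]
  P = {2,6}:  v_{2} + v_{6} = 2·v_{5} + 2·v_{7} + 2·v_{10}  so sig = [2:2,2,2]
  P = {5,10,11}:  v_{5} + v_{10} + v_{11} = 0  so sig = [3:]
  P = {1,5,11}:  v_{1} + v_{5} + v_{11} = v_{8}  so sig = [3:1]
  P = {4,8,9}:  v_{4} + v_{8} + v_{9} = 2·v_{1}  so sig = [3:2]
  P = {3,5,7,10}:  v_{3} + v_{5} + v_{7} + v_{10} = v_{6}  so sig = [4:1]
  P = {4,5,9,11}:  v_{4} + v_{5} + v_{9} + v_{11} = v_{1}  so sig = [4:1]
  P = {5,7,9,10}:  v_{5} + v_{7} + v_{9} + v_{10} = v_{3}  so sig = [4:1]

so the primitive-relation signature multiset is
    |P|=2: 19 collections, coeffs (), (), (1), (1,1), (1,1), (1,1), (1,1,1), (1,1,1), (1,1,1), (1,1,1), (1,1,1), (1,1,1), (1,2), (1,2,2), (1,2,2), (1,2,2), (1,2,2), (2), (2,2,2)
    |P|=3: 3 collections, coeffs (), (1), (2)
    |P|=4: 3 collections, coeffs (1), (1), (1)


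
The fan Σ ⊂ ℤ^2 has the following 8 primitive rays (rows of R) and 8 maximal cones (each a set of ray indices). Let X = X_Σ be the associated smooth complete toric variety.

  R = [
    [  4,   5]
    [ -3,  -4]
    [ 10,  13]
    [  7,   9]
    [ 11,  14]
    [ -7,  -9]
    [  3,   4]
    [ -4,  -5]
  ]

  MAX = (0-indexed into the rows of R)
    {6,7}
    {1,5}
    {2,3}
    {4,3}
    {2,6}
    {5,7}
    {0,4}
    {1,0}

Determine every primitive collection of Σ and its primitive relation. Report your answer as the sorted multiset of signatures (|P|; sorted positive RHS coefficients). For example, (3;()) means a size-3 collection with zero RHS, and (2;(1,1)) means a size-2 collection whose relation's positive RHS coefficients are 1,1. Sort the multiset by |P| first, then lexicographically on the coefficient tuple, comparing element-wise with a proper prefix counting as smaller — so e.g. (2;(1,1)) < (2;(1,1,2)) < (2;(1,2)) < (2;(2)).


Δ(Σ) — 8 vertices, 20 min non-faces:

  P = {0,7}:  v_{0} + v_{7} = 0  →  sig = (2;())
  P = {1,6}:  v_{1} + v_{6} = 0  →  sig = (2;())
  P = {3,5}:  v_{3} + v_{5} = 0  →  sig = (2;())
  P = {0,3}:  v_{0} + v_{3} = v_{4}  →  sig = (2;(1))
  P = {0,5}:  v_{0} + v_{5} = v_{1}  →  sig = (2;(1))
  P = {0,6}:  v_{0} + v_{6} = v_{3}  →  sig = (2;(1))
  P = {1,2}:  v_{1} + v_{2} = v_{3}  →  sig = (2;(1))
  P = {1,3}:  v_{1} + v_{3} = v_{0}  →  sig = (2;(1))
  P = {1,7}:  v_{1} + v_{7} = v_{5}  →  sig = (2;(1))
  P = {2,5}:  v_{2} + v_{5} = v_{6}  →  sig = (2;(1))
  P = {3,6}:  v_{3} + v_{6} = v_{2}  →  sig = (2;(1))
  P = {3,7}:  v_{3} + v_{7} = v_{6}  →  sig = (2;(1))
  P = {4,5}:  v_{4} + v_{5} = v_{0}  →  sig = (2;(1))
  P = {4,7}:  v_{4} + v_{7} = v_{3}  →  sig = (2;(1))
  P = {5,6}:  v_{5} + v_{6} = v_{7}  →  sig = (2;(1))
  P = {0,2}:  v_{0} + v_{2} = 2·v_{3}  →  sig = (2;(2))
  P = {1,4}:  v_{1} + v_{4} = 2·v_{0}  →  sig = (2;(2))
  P = {2,7}:  v_{2} + v_{7} = 2·v_{6}  →  sig = (2;(2))
  P = {4,6}:  v_{4} + v_{6} = 2·v_{3}  →  sig = (2;(2))
  P = {2,4}:  v_{2} + v_{4} = 3·v_{3}  →  sig = (2;(3))

so the primitive-relation signature multiset is
    |P|=2: 20 collections, coeffs (), (), (), (1), (1), (1), (1), (1), (1), (1), (1), (1), (1), (1), (1), (2), (2), (2), (2), (3)


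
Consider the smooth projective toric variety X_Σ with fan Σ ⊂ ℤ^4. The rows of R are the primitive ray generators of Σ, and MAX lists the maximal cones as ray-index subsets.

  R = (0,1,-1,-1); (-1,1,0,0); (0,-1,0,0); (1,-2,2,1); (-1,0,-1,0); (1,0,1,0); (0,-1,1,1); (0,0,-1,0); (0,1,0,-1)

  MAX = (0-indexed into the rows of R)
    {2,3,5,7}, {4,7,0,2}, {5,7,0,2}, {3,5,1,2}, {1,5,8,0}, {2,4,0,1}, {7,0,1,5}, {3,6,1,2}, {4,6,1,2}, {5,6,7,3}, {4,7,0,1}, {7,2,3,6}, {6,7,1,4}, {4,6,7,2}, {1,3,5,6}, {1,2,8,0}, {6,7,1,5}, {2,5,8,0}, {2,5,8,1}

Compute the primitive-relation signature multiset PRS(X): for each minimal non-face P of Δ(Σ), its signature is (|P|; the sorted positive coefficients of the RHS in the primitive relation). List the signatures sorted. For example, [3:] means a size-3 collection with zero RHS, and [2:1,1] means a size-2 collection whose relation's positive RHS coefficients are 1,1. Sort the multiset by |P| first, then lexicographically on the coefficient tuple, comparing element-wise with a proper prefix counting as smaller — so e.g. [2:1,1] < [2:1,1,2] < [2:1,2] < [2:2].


12 minimal non-faces of Δ(Σ) (on 9 rays):

  {0,6}:  v_{0} + v_{6} = 0 — sig = [2:]
  {4,5}:  v_{4} + v_{5} = 0 — sig = [2:]
  {7,8}:  v_{7} + v_{8} = v_{0} — sig = [2:1]
  {0,3}:  v_{0} + v_{3} = v_{2} + v_{5} — sig = [2:1,1]
  {3,4}:  v_{3} + v_{4} = v_{2} + v_{6} — sig = [2:1,1]
  {4,8}:  v_{4} + v_{8} = v_{0} + v_{1} + v_{2} — sig = [2:1,1,1]
  {6,8}:  v_{6} + v_{8} = v_{1} + v_{2} + v_{5} — sig = [2:1,1,1]
  {3,8}:  v_{3} + v_{8} = v_{1} + 2·v_{2} + 2·v_{5} — sig = [2:1,2,2]
  {1,2,7}:  v_{1} + v_{2} + v_{7} = v_{4} — sig = [3:1]
  {1,3,7}:  v_{1} + v_{3} + v_{7} = v_{6} — sig = [3:1]
  {2,5,6}:  v_{2} + v_{5} + v_{6} = v_{3} — sig = [3:1]
  {0,1,2,5}:  v_{0} + v_{1} + v_{2} + v_{5} = v_{8} — sig = [4:1]

so the primitive-relation signature multiset is
    |P|=2: 8 collections, coeffs (), (), (1), (1,1), (1,1), (1,1,1), (1,1,1), (1,2,2)
    |P|=3: 3 collections, coeffs (1), (1), (1)
    |P|=4: 1 collection, coeffs (1)


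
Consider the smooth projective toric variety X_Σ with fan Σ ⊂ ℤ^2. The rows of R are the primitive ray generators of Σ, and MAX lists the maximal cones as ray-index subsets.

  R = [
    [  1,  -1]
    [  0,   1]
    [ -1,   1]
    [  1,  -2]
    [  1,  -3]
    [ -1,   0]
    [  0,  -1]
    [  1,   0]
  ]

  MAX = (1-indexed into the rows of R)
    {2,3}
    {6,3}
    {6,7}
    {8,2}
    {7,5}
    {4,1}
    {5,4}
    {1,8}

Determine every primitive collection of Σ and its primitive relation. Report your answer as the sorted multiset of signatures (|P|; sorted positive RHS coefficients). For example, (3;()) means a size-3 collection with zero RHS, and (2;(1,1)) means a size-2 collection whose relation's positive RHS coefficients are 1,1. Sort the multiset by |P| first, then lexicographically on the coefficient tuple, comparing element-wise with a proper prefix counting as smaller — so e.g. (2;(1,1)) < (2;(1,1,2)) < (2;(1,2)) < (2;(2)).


The 20 primitive collections of Σ (r=8, n=2):

  P={1,3}:  v_{1} + v_{3} = 0  so sig = (2;())
  P={2,7}:  v_{2} + v_{7} = 0  so sig = (2;())
  P={6,8}:  v_{6} + v_{8} = 0  so sig = (2;())
  P={1,2}:  v_{1} + v_{2} = v_{8}  so sig = (2;(1))
  P={1,6}:  v_{1} + v_{6} = v_{7}  so sig = (2;(1))
  P={1,7}:  v_{1} + v_{7} = v_{4}  so sig = (2;(1))
  P={2,4}:  v_{2} + v_{4} = v_{1}  so sig = (2;(1))
  P={2,5}:  v_{2} + v_{5} = v_{4}  so sig = (2;(1))
  P={2,6}:  v_{2} + v_{6} = v_{3}  so sig = (2;(1))
  P={3,4}:  v_{3} + v_{4} = v_{7}  so sig = (2;(1))
  P={3,7}:  v_{3} + v_{7} = v_{6}  so sig = (2;(1))
  P={3,8}:  v_{3} + v_{8} = v_{2}  so sig = (2;(1))
  P={4,7}:  v_{4} + v_{7} = v_{5}  so sig = (2;(1))
  P={7,8}:  v_{7} + v_{8} = v_{1}  so sig = (2;(1))
  P={5,8}:  v_{5} + v_{8} = v_{1} + v_{4}  so sig = (2;(1,1))
  P={1,5}:  v_{1} + v_{5} = 2·v_{4}  so sig = (2;(2))
  P={3,5}:  v_{3} + v_{5} = 2·v_{7}  so sig = (2;(2))
  P={4,6}:  v_{4} + v_{6} = 2·v_{7}  so sig = (2;(2))
  P={4,8}:  v_{4} + v_{8} = 2·v_{1}  so sig = (2;(2))
  P={5,6}:  v_{5} + v_{6} = 3·v_{7}  so sig = (2;(3))

Signatures (|P|; sorted positive RHS coefficients), sorted:
    |P|=2: 20 collections, coeffs (), (), (), (1), (1), (1), (1), (1), (1), (1), (1), (1), (1), (1), (1,1), (2), (2), (2), (2), (3)


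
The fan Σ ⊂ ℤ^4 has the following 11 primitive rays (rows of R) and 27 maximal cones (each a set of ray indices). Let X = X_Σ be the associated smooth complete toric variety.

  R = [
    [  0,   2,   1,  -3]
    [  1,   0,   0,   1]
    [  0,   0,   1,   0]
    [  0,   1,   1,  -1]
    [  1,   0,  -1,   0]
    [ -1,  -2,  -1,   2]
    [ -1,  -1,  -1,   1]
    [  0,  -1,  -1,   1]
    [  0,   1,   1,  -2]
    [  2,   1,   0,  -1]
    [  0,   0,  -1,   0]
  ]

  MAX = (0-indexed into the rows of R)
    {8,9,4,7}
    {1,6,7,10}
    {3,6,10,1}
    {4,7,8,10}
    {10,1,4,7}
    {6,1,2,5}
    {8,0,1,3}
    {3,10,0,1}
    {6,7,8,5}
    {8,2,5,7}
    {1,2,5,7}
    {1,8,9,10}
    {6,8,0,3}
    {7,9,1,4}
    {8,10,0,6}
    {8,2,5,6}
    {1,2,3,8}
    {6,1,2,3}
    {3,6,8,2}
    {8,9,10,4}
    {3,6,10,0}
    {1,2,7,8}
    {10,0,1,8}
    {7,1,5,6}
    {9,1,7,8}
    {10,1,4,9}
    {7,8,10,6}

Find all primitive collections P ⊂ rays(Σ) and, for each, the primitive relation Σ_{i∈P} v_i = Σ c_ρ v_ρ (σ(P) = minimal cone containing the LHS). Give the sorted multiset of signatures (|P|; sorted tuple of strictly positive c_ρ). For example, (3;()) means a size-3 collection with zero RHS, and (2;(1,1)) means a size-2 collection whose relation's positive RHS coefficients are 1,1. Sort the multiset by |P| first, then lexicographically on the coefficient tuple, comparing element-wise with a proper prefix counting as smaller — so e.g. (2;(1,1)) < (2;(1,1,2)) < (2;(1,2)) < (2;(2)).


25 collections generate NE(X_Σ); each relation:

  {2,10}:  v_{2} + v_{10} = 0 — sig = (2;())
  {3,7}:  v_{3} + v_{7} = 0 — sig = (2;())
  {6,9}:  v_{6} + v_{9} = v_{4} — sig = (2;(1))
  {0,2}:  v_{0} + v_{2} = v_{3} + v_{8} — sig = (2;(1,1))
  {0,5}:  v_{0} + v_{5} = v_{6} + v_{8} — sig = (2;(1,1))
  {0,7}:  v_{0} + v_{7} = v_{8} + v_{10} — sig = (2;(1,1))
  {3,5}:  v_{3} + v_{5} = v_{2} + v_{6} — sig = (2;(1,1))
  {4,6}:  v_{4} + v_{6} = v_{7} + v_{10} — sig = (2;(1,1))
  {5,10}:  v_{5} + v_{10} = v_{6} + v_{7} — sig = (2;(1,1))
  {2,4}:  v_{2} + v_{4} = v_{1} + v_{7} + v_{8} — sig = (2;(1,1,1))
  {3,4}:  v_{3} + v_{4} = v_{1} + v_{8} + v_{10} — sig = (2;(1,1,1))
  {5,9}:  v_{5} + v_{9} = v_{1} + 2·v_{7} + v_{8} — sig = (2;(1,1,2))
  {0,4}:  v_{0} + v_{4} = v_{1} + 2·v_{8} + 2·v_{10} — sig = (2;(1,2,2))
  {2,9}:  v_{2} + v_{9} = 2·v_{1} + v_{7} + 2·v_{8} — sig = (2;(1,2,2))
  {3,9}:  v_{3} + v_{9} = 2·v_{1} + 2·v_{8} + v_{10} — sig = (2;(1,2,2))
  {4,5}:  v_{4} + v_{5} = 2·v_{7} — sig = (2;(2))
  {0,9}:  v_{0} + v_{9} = 2·v_{1} + 3·v_{8} + 2·v_{10} — sig = (2;(2,2,3))
  {1,6,8}:  v_{1} + v_{6} + v_{8} = 0 — sig = (3;())
  {1,4,8}:  v_{1} + v_{4} + v_{8} = v_{9} — sig = (3;(1))
  {2,6,7}:  v_{2} + v_{6} + v_{7} = v_{5} — sig = (3;(1))
  {3,8,10}:  v_{3} + v_{8} + v_{10} = v_{0} — sig = (3;(1))
  {0,1,6}:  v_{0} + v_{1} + v_{6} = v_{3} + v_{10} — sig = (3;(1,1))
  {1,5,8}:  v_{1} + v_{5} + v_{8} = v_{2} + v_{7} — sig = (3;(1,1))
  {7,9,10}:  v_{7} + v_{9} + v_{10} = 2·v_{4} — sig = (3;(2))
  {1,7,8,10}:  v_{1} + v_{7} + v_{8} + v_{10} = v_{4} — sig = (4;(1))

Sorted signature multiset PRS(X):
    (2;())
    (2;())
    (2;(1))
    (2;(1,1))
    (2;(1,1))
    (2;(1,1))
    (2;(1,1))
    (2;(1,1))
    (2;(1,1))
    (2;(1,1,1))
    (2;(1,1,1))
    (2;(1,1,2))
    (2;(1,2,2))
    (2;(1,2,2))
    (2;(1,2,2))
    (2;(2))
    (2;(2,2,3))
    (3;())
    (3;(1))
    (3;(1))
    (3;(1))
    (3;(1,1))
    (3;(1,1))
    (3;(2))
    (4;(1))


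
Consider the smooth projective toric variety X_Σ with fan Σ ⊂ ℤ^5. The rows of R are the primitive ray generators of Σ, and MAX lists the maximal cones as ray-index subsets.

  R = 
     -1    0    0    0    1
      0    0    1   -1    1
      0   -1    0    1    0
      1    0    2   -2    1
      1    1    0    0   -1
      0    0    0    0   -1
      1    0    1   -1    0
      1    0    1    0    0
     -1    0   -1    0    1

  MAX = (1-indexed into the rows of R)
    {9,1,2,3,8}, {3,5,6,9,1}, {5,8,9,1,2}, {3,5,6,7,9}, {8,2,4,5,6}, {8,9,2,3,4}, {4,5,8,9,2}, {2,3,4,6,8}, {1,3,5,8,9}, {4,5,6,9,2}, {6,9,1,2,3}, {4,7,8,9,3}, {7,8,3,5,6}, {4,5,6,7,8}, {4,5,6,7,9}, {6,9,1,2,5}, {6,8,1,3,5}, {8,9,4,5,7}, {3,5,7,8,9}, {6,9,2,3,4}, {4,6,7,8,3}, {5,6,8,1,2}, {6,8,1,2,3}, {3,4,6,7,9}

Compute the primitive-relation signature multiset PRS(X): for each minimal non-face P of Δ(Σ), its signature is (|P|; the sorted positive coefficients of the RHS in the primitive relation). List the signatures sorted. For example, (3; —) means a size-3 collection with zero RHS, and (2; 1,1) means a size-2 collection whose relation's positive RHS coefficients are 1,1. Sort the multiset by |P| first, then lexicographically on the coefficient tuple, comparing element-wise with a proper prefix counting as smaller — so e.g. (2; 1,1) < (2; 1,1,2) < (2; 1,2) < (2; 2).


|primitive collections| = 6. Relations:

  P = {1,7}:  v_{1} + v_{7} = v_{2}  ⇒ sig = (2; 1)
  P = {2,7}:  v_{2} + v_{7} = v_{4}  ⇒ sig = (2; 1)
  P = {1,4}:  v_{1} + v_{4} = 2·v_{2}  ⇒ sig = (2; 2)
  P = {6,8,9}:  v_{6} + v_{8} + v_{9} = 0  ⇒ sig = (3; —)
  P = {2,3,5}:  v_{2} + v_{3} + v_{5} = v_{8}  ⇒ sig = (3; 1)
  P = {3,4,5}:  v_{3} + v_{4} + v_{5} = v_{7} + v_{8}  ⇒ sig = (3; 1,1)

Sorted signature multiset PRS(X):
    |P|=2: 3 collections, coeffs (1), (1), (2)
    |P|=3: 3 collections, coeffs (), (1), (1,1)


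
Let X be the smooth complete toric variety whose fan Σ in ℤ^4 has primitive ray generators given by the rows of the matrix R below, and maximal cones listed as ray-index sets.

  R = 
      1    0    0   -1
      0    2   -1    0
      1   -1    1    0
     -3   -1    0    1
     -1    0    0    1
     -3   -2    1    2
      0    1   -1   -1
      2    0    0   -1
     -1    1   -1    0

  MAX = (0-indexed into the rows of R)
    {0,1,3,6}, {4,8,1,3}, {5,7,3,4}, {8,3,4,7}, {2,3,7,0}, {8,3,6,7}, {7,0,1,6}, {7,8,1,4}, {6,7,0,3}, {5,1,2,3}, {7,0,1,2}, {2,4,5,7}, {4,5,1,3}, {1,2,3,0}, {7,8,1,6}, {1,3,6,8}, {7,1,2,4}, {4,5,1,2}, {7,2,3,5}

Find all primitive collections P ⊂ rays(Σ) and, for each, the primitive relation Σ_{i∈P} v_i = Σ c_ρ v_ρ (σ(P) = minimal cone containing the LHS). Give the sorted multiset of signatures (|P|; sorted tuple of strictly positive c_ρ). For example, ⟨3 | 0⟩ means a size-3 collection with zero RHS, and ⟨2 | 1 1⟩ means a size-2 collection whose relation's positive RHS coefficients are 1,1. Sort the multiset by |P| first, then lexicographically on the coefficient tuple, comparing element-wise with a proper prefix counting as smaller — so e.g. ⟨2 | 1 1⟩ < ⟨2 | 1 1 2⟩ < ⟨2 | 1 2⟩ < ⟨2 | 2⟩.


|primitive collections| = 11. Relations:

  {0,4}:  v_{0} + v_{4} = 0 ; sig = ⟨2 | 0⟩
  {2,8}:  v_{2} + v_{8} = 0 ; sig = ⟨2 | 0⟩
  {0,8}:  v_{0} + v_{8} = v_{6} ; sig = ⟨2 | 1⟩
  {2,6}:  v_{2} + v_{6} = v_{0} ; sig = ⟨2 | 1⟩
  {4,6}:  v_{4} + v_{6} = v_{8} ; sig = ⟨2 | 1⟩
  {5,6}:  v_{5} + v_{6} = v_{3} ; sig = ⟨2 | 1⟩
  {0,5}:  v_{0} + v_{5} = v_{2} + v_{3} ; sig = ⟨2 | 1 1⟩
  {5,8}:  v_{5} + v_{8} = v_{3} + v_{4} ; sig = ⟨2 | 1 1⟩
  {1,3,7}:  v_{1} + v_{3} + v_{7} = v_{8} ; sig = ⟨3 | 1⟩
  {1,5,7}:  v_{1} + v_{5} + v_{7} = v_{4} ; sig = ⟨3 | 1⟩
  {2,3,4}:  v_{2} + v_{3} + v_{4} = v_{5} ; sig = ⟨3 | 1⟩

so the primitive-relation signature multiset is
[⟨2 | 0⟩, ⟨2 | 0⟩, ⟨2 | 1⟩, ⟨2 | 1⟩, ⟨2 | 1⟩, ⟨2 | 1⟩, ⟨2 | 1 1⟩, ⟨2 | 1 1⟩, ⟨3 | 1⟩, ⟨3 | 1⟩, ⟨3 | 1⟩]


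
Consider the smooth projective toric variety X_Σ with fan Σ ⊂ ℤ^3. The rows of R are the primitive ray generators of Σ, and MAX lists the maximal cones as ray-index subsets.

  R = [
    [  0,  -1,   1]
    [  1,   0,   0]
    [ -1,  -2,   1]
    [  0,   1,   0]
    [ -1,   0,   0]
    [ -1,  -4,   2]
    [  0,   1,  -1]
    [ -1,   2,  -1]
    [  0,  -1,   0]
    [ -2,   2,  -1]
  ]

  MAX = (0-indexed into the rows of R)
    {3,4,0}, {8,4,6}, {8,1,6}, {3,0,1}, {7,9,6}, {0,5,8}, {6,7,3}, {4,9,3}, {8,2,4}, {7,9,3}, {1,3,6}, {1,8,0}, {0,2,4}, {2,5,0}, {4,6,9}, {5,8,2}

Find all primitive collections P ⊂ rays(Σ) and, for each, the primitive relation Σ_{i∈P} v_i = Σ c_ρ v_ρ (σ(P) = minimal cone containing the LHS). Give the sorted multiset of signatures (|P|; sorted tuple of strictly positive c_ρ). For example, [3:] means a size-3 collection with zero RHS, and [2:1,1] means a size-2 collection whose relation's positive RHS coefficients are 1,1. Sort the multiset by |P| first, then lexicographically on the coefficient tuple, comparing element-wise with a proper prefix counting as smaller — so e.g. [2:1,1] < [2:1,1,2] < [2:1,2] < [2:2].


25 minimal non-faces of Δ(Σ) (on 10 rays):

  P={0,6}:  v_{0} + v_{6} = 0  ⇒ sig = [2:]
  P={1,4}:  v_{1} + v_{4} = 0  ⇒ sig = [2:]
  P={3,8}:  v_{3} + v_{8} = 0  ⇒ sig = [2:]
  P={1,9}:  v_{1} + v_{9} = v_{7}  ⇒ sig = [2:1]
  P={4,7}:  v_{4} + v_{7} = v_{9}  ⇒ sig = [2:1]
  P={0,7}:  v_{0} + v_{7} = v_{3} + v_{4}  ⇒ sig = [2:1,1]
  P={1,2}:  v_{1} + v_{2} = v_{0} + v_{8}  ⇒ sig = [2:1,1]
  P={1,7}:  v_{1} + v_{7} = v_{3} + v_{6}  ⇒ sig = [2:1,1]
  P={2,3}:  v_{2} + v_{3} = v_{0} + v_{4}  ⇒ sig = [2:1,1]
  P={2,6}:  v_{2} + v_{6} = v_{4} + v_{8}  ⇒ sig = [2:1,1]
  P={3,5}:  v_{3} + v_{5} = v_{0} + v_{2}  ⇒ sig = [2:1,1]
  P={5,6}:  v_{5} + v_{6} = v_{2} + v_{8}  ⇒ sig = [2:1,1]
  P={5,7}:  v_{5} + v_{7} = v_{2} + v_{4}  ⇒ sig = [2:1,1]
  P={7,8}:  v_{7} + v_{8} = v_{4} + v_{6}  ⇒ sig = [2:1,1]
  P={0,9}:  v_{0} + v_{9} = v_{3} + 2·v_{4}  ⇒ sig = [2:1,2]
  P={5,9}:  v_{5} + v_{9} = v_{2} + 2·v_{4}  ⇒ sig = [2:1,2]
  P={8,9}:  v_{8} + v_{9} = 2·v_{4} + v_{6}  ⇒ sig = [2:1,2]
  P={2,7}:  v_{2} + v_{7} = 2·v_{4}  ⇒ sig = [2:2]
  P={4,5}:  v_{4} + v_{5} = 2·v_{2}  ⇒ sig = [2:2]
  P={1,5}:  v_{1} + v_{5} = 2·v_{0} + 2·v_{8}  ⇒ sig = [2:2,2]
  P={2,9}:  v_{2} + v_{9} = 3·v_{4}  ⇒ sig = [2:3]
  P={0,2,8}:  v_{0} + v_{2} + v_{8} = v_{5}  ⇒ sig = [3:1]
  P={0,4,8}:  v_{0} + v_{4} + v_{8} = v_{2}  ⇒ sig = [3:1]
  P={3,4,6}:  v_{3} + v_{4} + v_{6} = v_{7}  ⇒ sig = [3:1]
  P={3,6,9}:  v_{3} + v_{6} + v_{9} = 2·v_{7}  ⇒ sig = [3:2]

Sorted signature multiset PRS(X):
    [2:]
    [2:]
    [2:]
    [2:1]
    [2:1]
    [2:1,1]
    [2:1,1]
    [2:1,1]
    [2:1,1]
    [2:1,1]
    [2:1,1]
    [2:1,1]
    [2:1,1]
    [2:1,1]
    [2:1,2]
    [2:1,2]
    [2:1,2]
    [2:2]
    [2:2]
    [2:2,2]
    [2:3]
    [3:1]
    [3:1]
    [3:1]
    [3:2]


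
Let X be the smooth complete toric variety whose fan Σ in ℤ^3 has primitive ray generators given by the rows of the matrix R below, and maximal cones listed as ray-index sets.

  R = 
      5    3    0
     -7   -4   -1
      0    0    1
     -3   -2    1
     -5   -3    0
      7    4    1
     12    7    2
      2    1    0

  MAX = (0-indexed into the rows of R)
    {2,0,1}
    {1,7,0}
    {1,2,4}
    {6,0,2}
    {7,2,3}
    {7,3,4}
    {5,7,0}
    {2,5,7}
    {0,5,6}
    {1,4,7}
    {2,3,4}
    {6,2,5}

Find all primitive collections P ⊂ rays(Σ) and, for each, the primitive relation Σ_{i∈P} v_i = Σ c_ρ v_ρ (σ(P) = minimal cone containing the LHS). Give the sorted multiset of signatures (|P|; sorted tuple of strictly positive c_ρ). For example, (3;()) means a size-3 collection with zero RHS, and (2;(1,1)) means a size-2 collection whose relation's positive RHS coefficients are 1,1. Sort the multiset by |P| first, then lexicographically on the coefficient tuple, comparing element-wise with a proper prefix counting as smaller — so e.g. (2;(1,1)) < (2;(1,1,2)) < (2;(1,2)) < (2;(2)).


Primitive collections (14):

  P = {0,4}:  v_{0} + v_{4} = 0 ; sig = (2;())
  P = {1,5}:  v_{1} + v_{5} = 0 ; sig = (2;())
  P = {0,3}:  v_{0} + v_{3} = v_{2} + v_{7} ; sig = (2;(1,1))
  P = {1,6}:  v_{1} + v_{6} = v_{0} + v_{2} ; sig = (2;(1,1))
  P = {4,5}:  v_{4} + v_{5} = v_{2} + v_{7} ; sig = (2;(1,1))
  P = {4,6}:  v_{4} + v_{6} = v_{2} + v_{5} ; sig = (2;(1,1))
  P = {3,6}:  v_{3} + v_{6} = 2·v_{2} + v_{5} + v_{7} ; sig = (2;(1,1,2))
  P = {1,3}:  v_{1} + v_{3} = 2·v_{4} ; sig = (2;(2))
  P = {6,7}:  v_{6} + v_{7} = 2·v_{5} ; sig = (2;(2))
  P = {3,5}:  v_{3} + v_{5} = 2·v_{2} + 2·v_{7} ; sig = (2;(2,2))
  P = {0,2,5}:  v_{0} + v_{2} + v_{5} = v_{6} ; sig = (3;(1))
  P = {0,2,7}:  v_{0} + v_{2} + v_{7} = v_{5} ; sig = (3;(1))
  P = {1,2,7}:  v_{1} + v_{2} + v_{7} = v_{4} ; sig = (3;(1))
  P = {2,4,7}:  v_{2} + v_{4} + v_{7} = v_{3} ; sig = (3;(1))

Signatures (|P|; sorted positive RHS coefficients), sorted:
    |P|=2: 10 collections, coeffs (), (), (1,1), (1,1), (1,1), (1,1), (1,1,2), (2), (2), (2,2)
    |P|=3: 4 collections, coeffs (1), (1), (1), (1)


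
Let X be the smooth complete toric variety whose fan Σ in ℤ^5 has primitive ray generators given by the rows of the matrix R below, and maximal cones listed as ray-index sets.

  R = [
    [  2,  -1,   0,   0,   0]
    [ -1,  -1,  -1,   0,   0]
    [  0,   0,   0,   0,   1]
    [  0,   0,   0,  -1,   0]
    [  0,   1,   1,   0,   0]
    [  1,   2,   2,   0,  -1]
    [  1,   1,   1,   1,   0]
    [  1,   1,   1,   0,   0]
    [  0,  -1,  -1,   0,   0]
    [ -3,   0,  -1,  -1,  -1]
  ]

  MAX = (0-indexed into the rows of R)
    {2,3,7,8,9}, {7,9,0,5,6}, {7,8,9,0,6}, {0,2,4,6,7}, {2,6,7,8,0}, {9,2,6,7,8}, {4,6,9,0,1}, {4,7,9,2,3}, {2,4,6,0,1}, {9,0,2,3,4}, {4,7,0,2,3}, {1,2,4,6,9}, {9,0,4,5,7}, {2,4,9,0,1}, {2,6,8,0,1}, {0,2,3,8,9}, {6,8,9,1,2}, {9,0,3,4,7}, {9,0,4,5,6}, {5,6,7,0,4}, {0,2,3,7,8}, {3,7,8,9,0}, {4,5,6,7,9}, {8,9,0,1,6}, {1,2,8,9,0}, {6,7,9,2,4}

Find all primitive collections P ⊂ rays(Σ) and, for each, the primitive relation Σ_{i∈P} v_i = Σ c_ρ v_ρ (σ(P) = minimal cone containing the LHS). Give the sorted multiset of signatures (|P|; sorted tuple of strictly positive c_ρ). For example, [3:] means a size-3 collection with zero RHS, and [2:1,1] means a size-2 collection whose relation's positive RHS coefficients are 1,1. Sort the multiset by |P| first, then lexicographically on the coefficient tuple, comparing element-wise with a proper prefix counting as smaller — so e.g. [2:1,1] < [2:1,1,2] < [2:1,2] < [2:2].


Primitive collections (11):

  P={1,7}:  v_{1} + v_{7} = 0  ⟹  sig = [2:]
  P={4,8}:  v_{4} + v_{8} = 0  ⟹  sig = [2:]
  P={3,6}:  v_{3} + v_{6} = v_{7}  ⟹  sig = [2:1]
  P={2,5}:  v_{2} + v_{5} = v_{4} + v_{7}  ⟹  sig = [2:1,1]
  P={1,3}:  v_{1} + v_{3} = v_{0} + v_{2} + v_{9}  ⟹  sig = [2:1,1,1]
  P={1,5}:  v_{1} + v_{5} = v_{0} + v_{4} + v_{6} + v_{9}  ⟹  sig = [2:1,1,1,1]
  P={5,8}:  v_{5} + v_{8} = v_{0} + v_{6} + v_{7} + v_{9}  ⟹  sig = [2:1,1,1,1]
  P={3,5}:  v_{3} + v_{5} = v_{0} + v_{4} + 2·v_{7} + v_{9}  ⟹  sig = [2:1,1,1,2]
  P={0,2,6,9}:  v_{0} + v_{2} + v_{6} + v_{9} = 0  ⟹  sig = [4:]
  P={0,2,7,9}:  v_{0} + v_{2} + v_{7} + v_{9} = v_{3}  ⟹  sig = [4:1]
  P={0,4,6,7,9}:  v_{0} + v_{4} + v_{6} + v_{7} + v_{9} = v_{5}  ⟹  sig = [5:1]

Hence PRS(X_Σ) =
    [2:]
    [2:]
    [2:1]
    [2:1,1]
    [2:1,1,1]
    [2:1,1,1,1]
    [2:1,1,1,1]
    [2:1,1,1,2]
    [4:]
    [4:1]
    [5:1]
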